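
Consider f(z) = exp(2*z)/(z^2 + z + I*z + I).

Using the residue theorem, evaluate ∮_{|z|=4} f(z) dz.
By the residue theorem, ∮_C f(z) dz = 2πi · (sum of the residues of f at the poles inside |z| = 4).

The denominator factors as (z + 1)*(z + I), so the singularities of f are simple poles at z = -1, z = -I.
  |-1|² = 1 < 16 = 4², so this pole is inside the contour.
  |-I|² = 1 < 16 = 4², so this pole is inside the contour.

With P(z) = exp(2*z) and Q(z) = z^2 + z + I*z + I, each pole is simple, so Res(f, z₀) = P(z₀)/Q'(z₀) with Q'(z) = 2*z + 1 + I.
  Res(f, -1) = P(-1)/Q'(-1) = (exp(-2))/(-1 + I) = (-1/2 - I/2)*exp(-2)
  Res(f, -I) = P(-I)/Q'(-I) = (exp(-2*I))/(1 - I) = (1/2 + I/2)*exp(-2*I)

Sum of residues inside C: (1/2 + I/2)*exp(-2*I) + (-1/2 - I/2)*exp(-2)
∮_C f(z) dz = 2πi · ((1/2 + I/2)*exp(-2*I) + (-1/2 - I/2)*exp(-2)) = pi*(1 - I)*exp(-2) + pi*(-1 + I)*exp(-2*I)

Final answer: pi*(1 - I)*exp(-2) + pi*(-1 + I)*exp(-2*I)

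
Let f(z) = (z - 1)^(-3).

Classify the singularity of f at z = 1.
pole of order 3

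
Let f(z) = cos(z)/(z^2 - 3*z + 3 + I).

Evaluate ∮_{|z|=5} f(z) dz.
pi*(4/5 - 2*I/5)*cos(1 + I) + pi*(-4/5 + 2*I/5)*cos(2 - I)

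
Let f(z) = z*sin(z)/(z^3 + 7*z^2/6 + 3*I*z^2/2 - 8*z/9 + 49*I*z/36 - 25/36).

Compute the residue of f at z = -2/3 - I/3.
Write f(z) = P(z)/Q(z) with P(z) = z*sin(z) and Q(z) = z^3 + 7*z^2/6 + 3*I*z^2/2 - 8*z/9 + 49*I*z/36 - 25/36.
The denominator factors as Q(z) = (z - 1/2 + 2*I/3)*(z + 2/3 + I/3)*(z + 1 + I/2), so z = -2/3 - I/3 is a simple zero of Q and P is analytic there; z = -2/3 - I/3 is therefore a simple pole and
  Res(f, z₀) = P(z₀)/Q'(z₀).

Q'(z) = 3*z^2 + 7*z/3 + 3*I*z - 8/9 + 49*I/36, so Q'(-2/3 - I/3) = -4/9 - I/12.
P(-2/3 - I/3) = (2/3 + I/3)*sin(2/3 + I/3).

Res(f, -2/3 - I/3) = ((2/3 + I/3)*sin(2/3 + I/3))/(-4/9 - I/12) = (-84/53 - 24*I/53)*sin(2/3 + I/3)

Final answer: (-84/53 - 24*I/53)*sin(2/3 + I/3)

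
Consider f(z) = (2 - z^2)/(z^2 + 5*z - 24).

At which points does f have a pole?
The singularities of f are the zeros of the denominator. Factoring,
  z^2 + 5*z - 24 = (z - 3)*(z + 8)
so the candidates are z = 3, z = -8.

Check the numerator P(z) = 2 - z^2 at each one:
  P(3) = -7 ≠ 0, so z = 3 is a (simple) pole.
  P(-8) = -62 ≠ 0, so z = -8 is a (simple) pole.

Poles of f: {-8, 3}

Final answer: {-8, 3}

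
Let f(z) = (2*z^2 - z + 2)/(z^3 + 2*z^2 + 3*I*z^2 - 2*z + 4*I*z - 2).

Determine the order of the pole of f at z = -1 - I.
Factor the denominator:
  z^3 + 2*z^2 + 3*I*z^2 - 2*z + 4*I*z - 2 = (z + 1 + I)^2*(z + I)

The numerator P(z) = 2*z^2 - z + 2 has P(-1 - I) = 3 + 5*I ≠ 0, so no factor of (z + 1 + I) cancels.
Near z = -1 - I we can therefore write f(z) = g(z)/(z + 1 + I)^2 with g analytic at -1 - I and g(-1 - I) ≠ 0 (g is the numerator divided by the remaining denominator factors).

Hence z = -1 - I is a pole of order 2.

Final answer: 2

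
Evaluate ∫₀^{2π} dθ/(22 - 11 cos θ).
Call the integral J. The integrand is 2π-periodic and we integrate over a full period, so shifting θ does not change the value (θ → θ + π flips the sign of the trig term). Hence
  J = ∫₀^{2π} dθ/(22 + 11 cos θ).
Put z = e^{iθ}: then cos θ = (z + 1/z)/2, dθ = dz/(iz), and z runs once counterclockwise around |z| = 1:
  J = ∮_{|z|=1} 1/(22 + 11*(z + 1/z)/2) · dz/(iz) = (2/i) ∮_{|z|=1} dz/(11*z^2 + 44*z + 11).
The roots of 11*z^2 + 44*z + 11 are z = (-22 ± sqrt(22^2 - 11^2))/11, with sqrt(363) = 11*sqrt(3); their product is 1, so only z₊ = -2 + sqrt(3) lies inside the unit circle (z₋ = -2 - sqrt(3) lies outside).
z₊ is a simple zero of q(z) = 11*z^2 + 44*z + 11, so Res(1/q, z₊) = 1/q'(z₊) with q'(z) = 22*z + 44; and q'(z₊) = 11*(z₊ - z₋) = 22*sqrt(3).
Therefore J = (2/i) · 2πi · 1/(22*sqrt(3)) = 2*pi/(11*sqrt(3)) = 2*sqrt(3)*pi/33

Final answer: 2*sqrt(3)*pi/33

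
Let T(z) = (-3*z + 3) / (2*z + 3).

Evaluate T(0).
Substitute z = 0:
  numerator:   -3*(0) + 3 = 3
  denominator: 2*(0) + 3 = 3
T(0) = (3)/(3) = 1

Final answer: 1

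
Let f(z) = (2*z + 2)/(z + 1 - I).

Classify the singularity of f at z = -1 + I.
Write f(z) = g(z)/(z + 1 - I) with g(z) = 2*z + 2.
g is entire and g(-1 + I) = 2*I ≠ 0, so no factor of (z + 1 - I) cancels: the Laurent expansion of f about z = -1 + I starts at the power -1, i.e. lim_{z→z₀} (z - z₀) f(z) = 2*I is finite and nonzero.
So z = -1 + I is a pole of order 1.

Final answer: pole of order 1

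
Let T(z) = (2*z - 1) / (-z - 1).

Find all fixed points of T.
{-sqrt(13)/2 - 3/2, -3/2 + sqrt(13)/2}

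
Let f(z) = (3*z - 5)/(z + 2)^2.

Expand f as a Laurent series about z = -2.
Put w = z - (-2), i.e. z = w - 2. The denominator is w^2, so it suffices to rewrite the numerator in powers of w.

P(z) = 3*z - 5
P(w - 2) = -11 + 3*w

Dividing each term by w^2:
  f = -11/w^2 + 3/w

Substituting back w = z + 2:
  f(z) = -11/(z + 2)^2 + 3/(z + 2)

The series is finite because the numerator is a polynomial; the negative powers form the principal part, and the coefficient of 1/(z + 2) gives Res(f, -2) = 3.

Final answer: -11/(z + 2)^2 + 3/(z + 2)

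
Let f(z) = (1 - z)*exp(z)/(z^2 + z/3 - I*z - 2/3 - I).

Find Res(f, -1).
(-15/17 + 9*I/17)*exp(-1)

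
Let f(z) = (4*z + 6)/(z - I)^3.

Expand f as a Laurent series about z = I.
Put w = z - (I), i.e. z = w + I. The denominator is w^3, so it suffices to rewrite the numerator in powers of w.

P(z) = 4*z + 6
P(w + I) = 6 + 4*I + 4*w

Dividing each term by w^3:
  f = (6 + 4*I)/w^3 + 4/w^2

Substituting back w = z - I:
  f(z) = (6 + 4*I)/(z - I)^3 + 4/(z - I)^2

The series is finite because the numerator is a polynomial; the negative powers form the principal part.

Final answer: (6 + 4*I)/(z - I)^3 + 4/(z - I)^2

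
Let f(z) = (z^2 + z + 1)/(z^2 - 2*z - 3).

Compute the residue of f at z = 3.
13/4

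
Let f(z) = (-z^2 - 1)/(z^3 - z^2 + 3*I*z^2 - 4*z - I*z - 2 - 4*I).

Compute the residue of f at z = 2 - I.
Write f(z) = P(z)/Q(z) with P(z) = -z^2 - 1 and Q(z) = z^3 - z^2 + 3*I*z^2 - 4*z - I*z - 2 - 4*I.
The denominator factors as Q(z) = (z - 2 + I)*(z + 2*I)*(z + 1), so z = 2 - I is a simple zero of Q and P is analytic there; z = 2 - I is therefore a simple pole and
  Res(f, z₀) = P(z₀)/Q'(z₀).

Q'(z) = 3*z^2 - 2*z + 6*I*z - 4 - I, so Q'(2 - I) = 7 + I.
P(2 - I) = -4 + 4*I.

Res(f, 2 - I) = (-4 + 4*I)/(7 + I) = -12/25 + 16*I/25

Final answer: -12/25 + 16*I/25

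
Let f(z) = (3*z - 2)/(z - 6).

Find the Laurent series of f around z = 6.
Put w = z - (6), i.e. z = w + 6. The denominator is w, so it suffices to rewrite the numerator in powers of w.

P(z) = 3*z - 2
P(w + 6) = 16 + 3*w

Dividing each term by w:
  f = 16/w + 3

Substituting back w = z - 6:
  f(z) = 16/(z - 6) + 3

The series is finite because the numerator is a polynomial; the negative powers form the principal part, and the coefficient of 1/(z - 6) gives Res(f, 6) = 16.

Final answer: 16/(z - 6) + 3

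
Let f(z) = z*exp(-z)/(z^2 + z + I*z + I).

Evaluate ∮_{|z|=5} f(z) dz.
By the residue theorem, ∮_C f(z) dz = 2πi · (sum of the residues of f at the poles inside |z| = 5).

The denominator factors as (z + 1)*(z + I), so the singularities of f are simple poles at z = -1, z = -I.
  |-1|² = 1 < 25 = 5², so this pole is inside the contour.
  |-I|² = 1 < 25 = 5², so this pole is inside the contour.

With P(z) = z*exp(-z) and Q(z) = z^2 + z + I*z + I, each pole is simple, so Res(f, z₀) = P(z₀)/Q'(z₀) with Q'(z) = 2*z + 1 + I.
  Res(f, -1) = P(-1)/Q'(-1) = (-exp(1))/(-1 + I) = exp(1)*(1/2 + I/2)
  Res(f, -I) = P(-I)/Q'(-I) = (-I*exp(I))/(1 - I) = (1/2 - I/2)*exp(I)

Sum of residues inside C: (1/2 - I/2)*exp(I) + exp(1)*(1/2 + I/2)
∮_C f(z) dz = 2πi · ((1/2 - I/2)*exp(I) + exp(1)*(1/2 + I/2)) = pi*(1 + I)*exp(I) + exp(1)*pi*(-1 + I)

Final answer: pi*(1 + I)*exp(I) + exp(1)*pi*(-1 + I)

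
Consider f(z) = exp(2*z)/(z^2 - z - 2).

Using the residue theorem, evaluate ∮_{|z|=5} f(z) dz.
By the residue theorem, ∮_C f(z) dz = 2πi · (sum of the residues of f at the poles inside |z| = 5).

The denominator factors as (z + 1)*(z - 2), so the singularities of f are simple poles at z = -1, z = 2.
  |-1|² = 1 < 25 = 5², so this pole is inside the contour.
  |2|² = 4 < 25 = 5², so this pole is inside the contour.

With P(z) = exp(2*z) and Q(z) = z^2 - z - 2, each pole is simple, so Res(f, z₀) = P(z₀)/Q'(z₀) with Q'(z) = 2*z - 1.
  Res(f, -1) = P(-1)/Q'(-1) = (exp(-2))/(-3) = -exp(-2)/3
  Res(f, 2) = P(2)/Q'(2) = (exp(4))/(3) = exp(4)/3

Sum of residues inside C: -exp(-2)/3 + exp(4)/3
∮_C f(z) dz = 2πi · (-exp(-2)/3 + exp(4)/3) = -2*I*pi*exp(-2)/3 + 2*I*pi*exp(4)/3

Final answer: -2*I*pi*exp(-2)/3 + 2*I*pi*exp(4)/3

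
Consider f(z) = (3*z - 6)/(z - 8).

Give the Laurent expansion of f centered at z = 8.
18/(z - 8) + 3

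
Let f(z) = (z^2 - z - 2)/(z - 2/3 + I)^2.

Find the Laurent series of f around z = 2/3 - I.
Put w = z - (2/3 - I), i.e. z = w + 2/3 - I. The denominator is w^2, so it suffices to rewrite the numerator in powers of w.

P(z) = z^2 - z - 2
P(w + 2/3 - I) = -29/9 - I/3 + (1/3 - 2*I)*w + w^2

Dividing each term by w^2:
  f = (-29/9 - I/3)/w^2 + (1/3 - 2*I)/w + 1

Substituting back w = z - 2/3 + I:
  f(z) = (-29/9 - I/3)/(z - 2/3 + I)^2 + (1/3 - 2*I)/(z - 2/3 + I) + 1

The series is finite because the numerator is a polynomial; the negative powers form the principal part, and the coefficient of 1/(z - 2/3 + I) gives Res(f, 2/3 - I) = 1/3 - 2*I.

Final answer: (-29/9 - I/3)/(z - 2/3 + I)^2 + (1/3 - 2*I)/(z - 2/3 + I) + 1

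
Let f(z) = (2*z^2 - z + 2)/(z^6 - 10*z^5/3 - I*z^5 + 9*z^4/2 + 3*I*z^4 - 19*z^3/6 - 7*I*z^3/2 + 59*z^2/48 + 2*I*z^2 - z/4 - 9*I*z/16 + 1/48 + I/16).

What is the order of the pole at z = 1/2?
Factor the denominator:
  z^6 - 10*z^5/3 - I*z^5 + 9*z^4/2 + 3*I*z^4 - 19*z^3/6 - 7*I*z^3/2 + 59*z^2/48 + 2*I*z^2 - z/4 - 9*I*z/16 + 1/48 + I/16 = (z - 1/2)^4*(z - 1)*(z - 1/3 - I)

The numerator P(z) = 2*z^2 - z + 2 has P(1/2) = 2 ≠ 0, so no factor of (z - 1/2) cancels.
Near z = 1/2 we can therefore write f(z) = g(z)/(z - 1/2)^4 with g analytic at 1/2 and g(1/2) ≠ 0 (g is the numerator divided by the remaining denominator factors).

Hence z = 1/2 is a pole of order 4.

Final answer: 4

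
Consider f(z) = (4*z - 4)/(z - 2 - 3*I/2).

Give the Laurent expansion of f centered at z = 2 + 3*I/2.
(4 + 6*I)/(z - 2 - 3*I/2) + 4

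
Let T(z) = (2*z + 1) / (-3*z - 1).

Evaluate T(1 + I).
Substitute z = 1 + I:
  numerator:   2*(1 + I) + 1 = 3 + 2*I
  denominator: -3*(1 + I) - 1 = -4 - 3*I
T(1 + I) = (3 + 2*I)/(-4 - 3*I); multiplying numerator and denominator by the conjugate -4 + 3*I gives (-18 + I)/25 = -18/25 + I/25

Final answer: -18/25 + I/25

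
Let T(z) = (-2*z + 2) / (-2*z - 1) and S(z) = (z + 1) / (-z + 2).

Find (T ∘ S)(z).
(T ∘ S)(z) = T(S(z)) = ((-2)*S(z) + (2))/((-2)*S(z) + (-1)). Multiply numerator and denominator by -z + 2:
  numerator:   (-2)*(z + 1) + (2)*(-z + 2) = -4*z + 2
  denominator: (-2)*(z + 1) + (-1)*(-z + 2) = -z - 4
(T ∘ S)(z) = (-4*z + 2)/(-z - 4) = (4*z - 2)/(z + 4)

Final answer: (4*z - 2)/(z + 4)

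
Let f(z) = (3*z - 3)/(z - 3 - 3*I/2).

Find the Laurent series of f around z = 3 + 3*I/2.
(6 + 9*I/2)/(z - 3 - 3*I/2) + 3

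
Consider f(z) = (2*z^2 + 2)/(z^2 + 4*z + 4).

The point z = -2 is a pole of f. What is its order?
2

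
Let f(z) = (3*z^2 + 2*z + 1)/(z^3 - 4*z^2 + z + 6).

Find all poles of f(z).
The singularities of f are the zeros of the denominator. Factoring,
  z^3 - 4*z^2 + z + 6 = (z + 1)*(z - 2)*(z - 3)
so the candidates are z = -1, z = 2, z = 3.

Check the numerator P(z) = 3*z^2 + 2*z + 1 at each one:
  P(-1) = 2 ≠ 0, so z = -1 is a (simple) pole.
  P(2) = 17 ≠ 0, so z = 2 is a (simple) pole.
  P(3) = 34 ≠ 0, so z = 3 is a (simple) pole.

Poles of f: {-1, 2, 3}

Final answer: {-1, 2, 3}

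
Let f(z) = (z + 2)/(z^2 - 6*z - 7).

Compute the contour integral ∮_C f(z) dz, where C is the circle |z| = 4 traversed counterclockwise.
By the residue theorem, ∮_C f(z) dz = 2πi · (sum of the residues of f at the poles inside |z| = 4).

The denominator factors as (z + 1)*(z - 7), so the singularities of f are simple poles at z = -1, z = 7.
  |-1|² = 1 < 16 = 4², so this pole is inside the contour.
  |7|² = 49 > 16 = 4², so this pole is outside the contour.

With P(z) = z + 2 and Q(z) = z^2 - 6*z - 7, each pole is simple, so Res(f, z₀) = P(z₀)/Q'(z₀) with Q'(z) = 2*z - 6.
  Res(f, -1) = P(-1)/Q'(-1) = (1)/(-8) = -1/8

∮_C f(z) dz = 2πi · (-1/8) = -I*pi/4

Final answer: -I*pi/4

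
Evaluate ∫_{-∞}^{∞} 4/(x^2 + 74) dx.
Let f(z) = 4/(z^2 + 74). The denominator has no real zeros and deg Q - deg P = 2 ≥ 2, so the integral of f over the upper semicircle |z| = R tends to 0 as R → ∞. Closing the contour in the upper half-plane,
  ∫_{-∞}^{∞} f(x) dx = 2πi · Σ Res(f, z_k)  over the poles with Im z_k > 0.

Zeros of the denominator: z^2 + 74 = 0 gives z = ±sqrt(74)*I.
Upper half-plane: z = sqrt(74)*I (simple).

Each pole is a simple zero of Q(z) = z^2 + 74, so Res(f, z₀) = P(z₀)/Q'(z₀) with P(z) = 4, Q'(z) = 2*z:
  Res(f, sqrt(74)*I) = (4)/(2*sqrt(74)*I) = -sqrt(74)*I/37

∫_{-∞}^{∞} f(x) dx = 2πi · (-sqrt(74)*I/37) = 2*sqrt(74)*pi/37

Final answer: 2*sqrt(74)*pi/37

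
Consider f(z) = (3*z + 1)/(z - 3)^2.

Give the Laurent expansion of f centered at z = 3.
10/(z - 3)^2 + 3/(z - 3)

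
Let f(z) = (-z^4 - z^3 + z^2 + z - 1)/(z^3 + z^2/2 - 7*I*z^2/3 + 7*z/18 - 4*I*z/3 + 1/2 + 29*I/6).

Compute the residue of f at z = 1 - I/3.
Write f(z) = P(z)/Q(z) with P(z) = -z^4 - z^3 + z^2 + z - 1 and Q(z) = z^3 + z^2/2 - 7*I*z^2/3 + 7*z/18 - 4*I*z/3 + 1/2 + 29*I/6.
The denominator factors as Q(z) = (z - 1 + I/3)*(z + 3/2 + I/3)*(z - 3*I), so z = 1 - I/3 is a simple zero of Q and P is analytic there; z = 1 - I/3 is therefore a simple pole and
  Res(f, z₀) = P(z₀)/Q'(z₀).

Q'(z) = 3*z^2 + z - 14*I*z/3 + 7/18 - 4*I/3, so Q'(1 - I/3) = 5/2 - 25*I/3.
P(1 - I/3) = -10/81 + 31*I/27.

Res(f, 1 - I/3) = (-10/81 + 31*I/27)/(5/2 - 25*I/3) = -128/981 + 358*I/14715

Final answer: -128/981 + 358*I/14715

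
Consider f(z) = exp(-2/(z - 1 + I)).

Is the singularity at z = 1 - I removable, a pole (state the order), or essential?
essential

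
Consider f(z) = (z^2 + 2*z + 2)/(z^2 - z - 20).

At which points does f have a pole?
{-4, 5}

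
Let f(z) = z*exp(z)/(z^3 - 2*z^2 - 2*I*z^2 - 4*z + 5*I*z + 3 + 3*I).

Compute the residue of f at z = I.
(1/10 - 3*I/10)*exp(I)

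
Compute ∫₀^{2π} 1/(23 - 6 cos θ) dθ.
Call the integral J. The integrand is 2π-periodic and we integrate over a full period, so shifting θ does not change the value (θ → θ + π flips the sign of the trig term). Hence
  J = ∫₀^{2π} dθ/(23 + 6 cos θ).
Put z = e^{iθ}: then cos θ = (z + 1/z)/2, dθ = dz/(iz), and z runs once counterclockwise around |z| = 1:
  J = ∮_{|z|=1} 1/(23 + 6*(z + 1/z)/2) · dz/(iz) = (2/i) ∮_{|z|=1} dz/(6*z^2 + 46*z + 6).
The roots of 6*z^2 + 46*z + 6 are z = (-23 ± sqrt(23^2 - 6^2))/6, with sqrt(493) = sqrt(493); their product is 1, so only z₊ = -23/6 + sqrt(493)/6 lies inside the unit circle (z₋ = -23/6 - sqrt(493)/6 lies outside).
z₊ is a simple zero of q(z) = 6*z^2 + 46*z + 6, so Res(1/q, z₊) = 1/q'(z₊) with q'(z) = 12*z + 46; and q'(z₊) = 6*(z₊ - z₋) = 2*sqrt(493).
Therefore J = (2/i) · 2πi · 1/(2*sqrt(493)) = 2*pi/(sqrt(493)) = 2*sqrt(493)*pi/493

Final answer: 2*sqrt(493)*pi/493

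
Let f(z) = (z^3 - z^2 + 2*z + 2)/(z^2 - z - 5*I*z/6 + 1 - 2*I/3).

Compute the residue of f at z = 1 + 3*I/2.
Write f(z) = P(z)/Q(z) with P(z) = z^3 - z^2 + 2*z + 2 and Q(z) = z^2 - z - 5*I*z/6 + 1 - 2*I/3.
The denominator factors as Q(z) = (z - 1 - 3*I/2)*(z + 2*I/3), so z = 1 + 3*I/2 is a simple zero of Q and P is analytic there; z = 1 + 3*I/2 is therefore a simple pole and
  Res(f, z₀) = P(z₀)/Q'(z₀).

Q'(z) = 2*z - 1 - 5*I/6, so Q'(1 + 3*I/2) = 1 + 13*I/6.
P(1 + 3*I/2) = -1/2 + 9*I/8.

Res(f, 1 + 3*I/2) = (-1/2 + 9*I/8)/(1 + 13*I/6) = 279/820 + 159*I/410

Final answer: 279/820 + 159*I/410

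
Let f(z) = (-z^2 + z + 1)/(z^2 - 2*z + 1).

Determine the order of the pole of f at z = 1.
Factor the denominator:
  z^2 - 2*z + 1 = (z - 1)^2

The numerator P(z) = -z^2 + z + 1 has P(1) = 1 ≠ 0, so no factor of (z - 1) cancels.
Near z = 1 we can therefore write f(z) = g(z)/(z - 1)^2 with g analytic at 1 and g(1) ≠ 0 (g is just the numerator).

Hence z = 1 is a pole of order 2.

Final answer: 2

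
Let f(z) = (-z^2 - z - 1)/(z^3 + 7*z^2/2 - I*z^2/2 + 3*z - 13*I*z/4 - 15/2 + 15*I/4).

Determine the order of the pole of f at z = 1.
Factor the denominator:
  z^3 + 7*z^2/2 - I*z^2/2 + 3*z - 13*I*z/4 - 15/2 + 15*I/4 = (z - 1)*(z + 3 + 3*I/2)*(z + 3/2 - 2*I)

The numerator P(z) = -z^2 - z - 1 has P(1) = -3 ≠ 0, so no factor of (z - 1) cancels.
Near z = 1 we can therefore write f(z) = g(z)/(z - 1) with g analytic at 1 and g(1) ≠ 0 (g is the numerator divided by the remaining denominator factors).

Hence z = 1 is a pole of order 1.

Final answer: 1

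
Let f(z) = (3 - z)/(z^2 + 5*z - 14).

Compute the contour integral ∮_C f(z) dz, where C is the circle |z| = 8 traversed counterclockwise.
-2*I*pi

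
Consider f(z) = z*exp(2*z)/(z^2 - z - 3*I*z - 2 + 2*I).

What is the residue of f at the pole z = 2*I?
Write f(z) = P(z)/Q(z) with P(z) = z*exp(2*z) and Q(z) = z^2 - z - 3*I*z - 2 + 2*I.
The denominator factors as Q(z) = (z - 2*I)*(z - 1 - I), so z = 2*I is a simple zero of Q and P is analytic there; z = 2*I is therefore a simple pole and
  Res(f, z₀) = P(z₀)/Q'(z₀).

Q'(z) = 2*z - 1 - 3*I, so Q'(2*I) = -1 + I.
P(2*I) = 2*I*exp(4*I).

Res(f, 2*I) = (2*I*exp(4*I))/(-1 + I) = (1 - I)*exp(4*I)

Final answer: (1 - I)*exp(4*I)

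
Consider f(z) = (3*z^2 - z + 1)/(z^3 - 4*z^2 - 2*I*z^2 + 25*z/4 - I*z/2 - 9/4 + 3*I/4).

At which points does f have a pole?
The singularities of f are the zeros of the denominator. Factoring,
  z^3 - 4*z^2 - 2*I*z^2 + 25*z/4 - I*z/2 - 9/4 + 3*I/4 = (z - 1/2 + I)*(z - 3 - 3*I)*(z - 1/2)
so the candidates are z = 1/2 - I, z = 3 + 3*I, z = 1/2.

Check the numerator P(z) = 3*z^2 - z + 1 at each one:
  P(1/2 - I) = -7/4 - 2*I ≠ 0, so z = 1/2 - I is a (simple) pole.
  P(3 + 3*I) = -2 + 51*I ≠ 0, so z = 3 + 3*I is a (simple) pole.
  P(1/2) = 5/4 ≠ 0, so z = 1/2 is a (simple) pole.

Poles of f: {1/2 - I, 1/2, 3 + 3*I}

Final answer: {1/2 - I, 1/2, 3 + 3*I}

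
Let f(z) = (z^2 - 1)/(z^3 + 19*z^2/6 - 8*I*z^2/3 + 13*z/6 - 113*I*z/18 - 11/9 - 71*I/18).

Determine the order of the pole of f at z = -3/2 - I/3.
1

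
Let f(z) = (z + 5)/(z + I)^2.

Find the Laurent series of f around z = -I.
(5 - I)/(z + I)^2 + 1/(z + I)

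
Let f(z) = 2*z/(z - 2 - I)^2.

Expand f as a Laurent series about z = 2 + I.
Put w = z - (2 + I), i.e. z = w + 2 + I. The denominator is w^2, so it suffices to rewrite the numerator in powers of w.

P(z) = 2*z
P(w + 2 + I) = 4 + 2*I + 2*w

Dividing each term by w^2:
  f = (4 + 2*I)/w^2 + 2/w

Substituting back w = z - 2 - I:
  f(z) = (4 + 2*I)/(z - 2 - I)^2 + 2/(z - 2 - I)

The series is finite because the numerator is a polynomial; the negative powers form the principal part, and the coefficient of 1/(z - 2 - I) gives Res(f, 2 + I) = 2.

Final answer: (4 + 2*I)/(z - 2 - I)^2 + 2/(z - 2 - I)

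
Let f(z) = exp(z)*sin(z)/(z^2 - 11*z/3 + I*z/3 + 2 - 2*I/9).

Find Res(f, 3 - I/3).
Write f(z) = P(z)/Q(z) with P(z) = exp(z)*sin(z) and Q(z) = z^2 - 11*z/3 + I*z/3 + 2 - 2*I/9.
The denominator factors as Q(z) = (z - 2/3)*(z - 3 + I/3), so z = 3 - I/3 is a simple zero of Q and P is analytic there; z = 3 - I/3 is therefore a simple pole and
  Res(f, z₀) = P(z₀)/Q'(z₀).

Q'(z) = 2*z - 11/3 + I/3, so Q'(3 - I/3) = 7/3 - I/3.
P(3 - I/3) = exp(3 - I/3)*sin(3 - I/3).

Res(f, 3 - I/3) = (exp(3 - I/3)*sin(3 - I/3))/(7/3 - I/3) = (21/50 + 3*I/50)*exp(3 - I/3)*sin(3 - I/3)

Final answer: (21/50 + 3*I/50)*exp(3 - I/3)*sin(3 - I/3)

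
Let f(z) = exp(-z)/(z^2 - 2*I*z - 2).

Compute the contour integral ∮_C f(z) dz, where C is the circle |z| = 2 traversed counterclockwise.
By the residue theorem, ∮_C f(z) dz = 2πi · (sum of the residues of f at the poles inside |z| = 2).

The denominator factors as (z - 1 - I)*(z + 1 - I), so the singularities of f are simple poles at z = 1 + I, z = -1 + I.
  |1 + I|² = 2 < 4 = 2², so this pole is inside the contour.
  |-1 + I|² = 2 < 4 = 2², so this pole is inside the contour.

With P(z) = exp(-z) and Q(z) = z^2 - 2*I*z - 2, each pole is simple, so Res(f, z₀) = P(z₀)/Q'(z₀) with Q'(z) = 2*z - 2*I.
  Res(f, 1 + I) = P(1 + I)/Q'(1 + I) = (exp(-1 - I))/(2) = exp(-1 - I)/2
  Res(f, -1 + I) = P(-1 + I)/Q'(-1 + I) = (exp(1 - I))/(-2) = -exp(1 - I)/2

Sum of residues inside C: exp(-1 - I)/2 - exp(1 - I)/2
∮_C f(z) dz = 2πi · (exp(-1 - I)/2 - exp(1 - I)/2) = -I*pi*exp(1 - I) + I*pi*exp(-1 - I)

Final answer: -I*pi*exp(1 - I) + I*pi*exp(-1 - I)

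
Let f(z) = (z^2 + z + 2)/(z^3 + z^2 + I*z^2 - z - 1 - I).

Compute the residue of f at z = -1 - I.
Write f(z) = P(z)/Q(z) with P(z) = z^2 + z + 2 and Q(z) = z^3 + z^2 + I*z^2 - z - 1 - I.
The denominator factors as Q(z) = (z - 1)*(z + 1 + I)*(z + 1), so z = -1 - I is a simple zero of Q and P is analytic there; z = -1 - I is therefore a simple pole and
  Res(f, z₀) = P(z₀)/Q'(z₀).

Q'(z) = 3*z^2 + 2*z + 2*I*z - 1, so Q'(-1 - I) = -1 + 2*I.
P(-1 - I) = 1 + I.

Res(f, -1 - I) = (1 + I)/(-1 + 2*I) = 1/5 - 3*I/5

Final answer: 1/5 - 3*I/5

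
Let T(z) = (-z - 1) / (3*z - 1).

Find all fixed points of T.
T(z) = z means -z - 1 = z*(3*z - 1), i.e.
  3*z^2 + 1 = 0.
Discriminant: (0)^2 - 4*(3)*(1) = -12, so the roots are complex conjugates.
  z = (0 ± I*sqrt(12))/(2*(3))
Fixed points: {-sqrt(3)*I/3, sqrt(3)*I/3}

Final answer: {-sqrt(3)*I/3, sqrt(3)*I/3}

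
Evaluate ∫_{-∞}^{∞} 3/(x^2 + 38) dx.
Let f(z) = 3/(z^2 + 38). The denominator has no real zeros and deg Q - deg P = 2 ≥ 2, so the integral of f over the upper semicircle |z| = R tends to 0 as R → ∞. Closing the contour in the upper half-plane,
  ∫_{-∞}^{∞} f(x) dx = 2πi · Σ Res(f, z_k)  over the poles with Im z_k > 0.

Zeros of the denominator: z^2 + 38 = 0 gives z = ±sqrt(38)*I.
Upper half-plane: z = sqrt(38)*I (simple).

Each pole is a simple zero of Q(z) = z^2 + 38, so Res(f, z₀) = P(z₀)/Q'(z₀) with P(z) = 3, Q'(z) = 2*z:
  Res(f, sqrt(38)*I) = (3)/(2*sqrt(38)*I) = -3*sqrt(38)*I/76

∫_{-∞}^{∞} f(x) dx = 2πi · (-3*sqrt(38)*I/76) = 3*sqrt(38)*pi/38

Final answer: 3*sqrt(38)*pi/38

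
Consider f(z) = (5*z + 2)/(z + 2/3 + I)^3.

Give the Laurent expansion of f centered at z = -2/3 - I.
Put w = z - (-2/3 - I), i.e. z = w - 2/3 - I. The denominator is w^3, so it suffices to rewrite the numerator in powers of w.

P(z) = 5*z + 2
P(w - 2/3 - I) = -4/3 - 5*I + 5*w

Dividing each term by w^3:
  f = (-4/3 - 5*I)/w^3 + 5/w^2

Substituting back w = z + 2/3 + I:
  f(z) = (-4/3 - 5*I)/(z + 2/3 + I)^3 + 5/(z + 2/3 + I)^2

The series is finite because the numerator is a polynomial; the negative powers form the principal part.

Final answer: (-4/3 - 5*I)/(z + 2/3 + I)^3 + 5/(z + 2/3 + I)^2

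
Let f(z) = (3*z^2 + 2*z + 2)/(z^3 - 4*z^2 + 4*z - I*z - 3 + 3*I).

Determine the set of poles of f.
The singularities of f are the zeros of the denominator. Factoring,
  z^3 - 4*z^2 + 4*z - I*z - 3 + 3*I = (z + I)*(z - 3)*(z - 1 - I)
so the candidates are z = -I, z = 3, z = 1 + I.

Check the numerator P(z) = 3*z^2 + 2*z + 2 at each one:
  P(-I) = -1 - 2*I ≠ 0, so z = -I is a (simple) pole.
  P(3) = 35 ≠ 0, so z = 3 is a (simple) pole.
  P(1 + I) = 4 + 8*I ≠ 0, so z = 1 + I is a (simple) pole.

Poles of f: {-I, 1 + I, 3}

Final answer: {-I, 1 + I, 3}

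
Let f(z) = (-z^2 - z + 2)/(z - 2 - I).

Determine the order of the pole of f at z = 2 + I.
1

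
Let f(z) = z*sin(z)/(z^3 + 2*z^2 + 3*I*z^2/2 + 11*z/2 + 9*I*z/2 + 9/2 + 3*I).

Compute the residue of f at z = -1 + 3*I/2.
(-8/85 + 62*I/255)*sin(1 - 3*I/2)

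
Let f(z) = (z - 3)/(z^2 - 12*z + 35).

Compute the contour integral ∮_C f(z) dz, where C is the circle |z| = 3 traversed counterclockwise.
By the residue theorem, ∮_C f(z) dz = 2πi · (sum of the residues of f at the poles inside |z| = 3).

The denominator factors as (z - 5)*(z - 7), so the singularities of f are simple poles at z = 5, z = 7.
  |5|² = 25 > 9 = 3², so this pole is outside the contour.
  |7|² = 49 > 9 = 3², so this pole is outside the contour.

No pole lies inside the contour, so f is analytic on and inside C and the integral is 0 (Cauchy's theorem).

Final answer: 0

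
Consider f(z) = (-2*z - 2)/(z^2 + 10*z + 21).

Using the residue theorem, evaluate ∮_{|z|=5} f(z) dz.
By the residue theorem, ∮_C f(z) dz = 2πi · (sum of the residues of f at the poles inside |z| = 5).

The denominator factors as (z + 3)*(z + 7), so the singularities of f are simple poles at z = -3, z = -7.
  |-3|² = 9 < 25 = 5², so this pole is inside the contour.
  |-7|² = 49 > 25 = 5², so this pole is outside the contour.

With P(z) = -2*z - 2 and Q(z) = z^2 + 10*z + 21, each pole is simple, so Res(f, z₀) = P(z₀)/Q'(z₀) with Q'(z) = 2*z + 10.
  Res(f, -3) = P(-3)/Q'(-3) = (4)/(4) = 1

∮_C f(z) dz = 2πi · (1) = 2*I*pi

Final answer: 2*I*pi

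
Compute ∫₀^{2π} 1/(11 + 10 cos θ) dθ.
Let J = ∫₀^{2π} dθ/(11 + 10 cos θ).
Put z = e^{iθ}: then cos θ = (z + 1/z)/2, dθ = dz/(iz), and z runs once counterclockwise around |z| = 1:
  J = ∮_{|z|=1} 1/(11 + 10*(z + 1/z)/2) · dz/(iz) = (2/i) ∮_{|z|=1} dz/(10*z^2 + 22*z + 10).
The roots of 10*z^2 + 22*z + 10 are z = (-11 ± sqrt(11^2 - 10^2))/10, with sqrt(21) = sqrt(21); their product is 1, so only z₊ = -11/10 + sqrt(21)/10 lies inside the unit circle (z₋ = -11/10 - sqrt(21)/10 lies outside).
z₊ is a simple zero of q(z) = 10*z^2 + 22*z + 10, so Res(1/q, z₊) = 1/q'(z₊) with q'(z) = 20*z + 22; and q'(z₊) = 10*(z₊ - z₋) = 2*sqrt(21).
Therefore J = (2/i) · 2πi · 1/(2*sqrt(21)) = 2*pi/(sqrt(21)) = 2*sqrt(21)*pi/21

Final answer: 2*sqrt(21)*pi/21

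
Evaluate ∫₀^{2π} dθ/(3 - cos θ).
Call the integral J. The integrand is 2π-periodic and we integrate over a full period, so shifting θ does not change the value (θ → θ + π flips the sign of the trig term). Hence
  J = ∫₀^{2π} dθ/(3 + cos θ).
Put z = e^{iθ}: then cos θ = (z + 1/z)/2, dθ = dz/(iz), and z runs once counterclockwise around |z| = 1:
  J = ∮_{|z|=1} 1/(3 + (z + 1/z)/2) · dz/(iz) = (2/i) ∮_{|z|=1} dz/(z^2 + 6*z + 1).
The roots of z^2 + 6*z + 1 are z = (-3 ± sqrt(3^2 - 1^2)), with sqrt(8) = 2*sqrt(2); their product is 1, so only z₊ = -3 + 2*sqrt(2) lies inside the unit circle (z₋ = -3 - 2*sqrt(2) lies outside).
z₊ is a simple zero of q(z) = z^2 + 6*z + 1, so Res(1/q, z₊) = 1/q'(z₊) with q'(z) = 2*z + 6; and q'(z₊) = (z₊ - z₋) = 4*sqrt(2).
Therefore J = (2/i) · 2πi · 1/(4*sqrt(2)) = 2*pi/(2*sqrt(2)) = sqrt(2)*pi/2

Final answer: sqrt(2)*pi/2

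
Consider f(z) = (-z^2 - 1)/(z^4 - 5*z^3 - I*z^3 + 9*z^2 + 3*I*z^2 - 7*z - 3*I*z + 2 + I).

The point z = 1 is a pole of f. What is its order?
Factor the denominator:
  z^4 - 5*z^3 - I*z^3 + 9*z^2 + 3*I*z^2 - 7*z - 3*I*z + 2 + I = (z - 1)^3*(z - 2 - I)

The numerator P(z) = -z^2 - 1 has P(1) = -2 ≠ 0, so no factor of (z - 1) cancels.
Near z = 1 we can therefore write f(z) = g(z)/(z - 1)^3 with g analytic at 1 and g(1) ≠ 0 (g is the numerator divided by the remaining denominator factors).

Hence z = 1 is a pole of order 3.

Final answer: 3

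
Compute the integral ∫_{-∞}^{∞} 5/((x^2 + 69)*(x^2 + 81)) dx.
Let f(z) = 5/((z^2 + 69)*(z^2 + 81)). The denominator has no real zeros and deg Q - deg P = 4 ≥ 2, so the integral of f over the upper semicircle |z| = R tends to 0 as R → ∞. Closing the contour in the upper half-plane,
  ∫_{-∞}^{∞} f(x) dx = 2πi · Σ Res(f, z_k)  over the poles with Im z_k > 0.

Zeros of the denominator: z^2 + 81 = 0 gives z = ±9*I; z^2 + 69 = 0 gives z = ±sqrt(69)*I.
Upper half-plane: z = 9*I, z = sqrt(69)*I (simple).

Each pole is a simple zero of Q(z) = z^4 + 150*z^2 + 5589, so Res(f, z₀) = P(z₀)/Q'(z₀) with P(z) = 5, Q'(z) = 4*z^3 + 300*z:
  Res(f, 9*I) = (5)/(-216*I) = 5*I/216
  Res(f, sqrt(69)*I) = (5)/(24*sqrt(69)*I) = -5*sqrt(69)*I/1656

Sum of residues: 5*I*(23 - 3*sqrt(69))/4968
∫_{-∞}^{∞} f(x) dx = 2πi · (5*I*(23 - 3*sqrt(69))/4968) = 5*pi*(-23 + 3*sqrt(69))/2484

Final answer: 5*pi*(-23 + 3*sqrt(69))/2484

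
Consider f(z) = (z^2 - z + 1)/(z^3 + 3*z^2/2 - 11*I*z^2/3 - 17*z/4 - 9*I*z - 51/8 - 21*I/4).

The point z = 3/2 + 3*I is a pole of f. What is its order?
Factor the denominator:
  z^3 + 3*z^2/2 - 11*I*z^2/3 - 17*z/4 - 9*I*z - 51/8 - 21*I/4 = (z - 3/2 - 3*I)*(z + 3/2 - 2*I/3)*(z + 3/2)

The numerator P(z) = z^2 - z + 1 has P(3/2 + 3*I) = -29/4 + 6*I ≠ 0, so no factor of (z - 3/2 - 3*I) cancels.
Near z = 3/2 + 3*I we can therefore write f(z) = g(z)/(z - 3/2 - 3*I) with g analytic at 3/2 + 3*I and g(3/2 + 3*I) ≠ 0 (g is the numerator divided by the remaining denominator factors).

Hence z = 3/2 + 3*I is a pole of order 1.

Final answer: 1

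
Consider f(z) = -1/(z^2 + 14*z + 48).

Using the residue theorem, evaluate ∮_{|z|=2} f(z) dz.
By the residue theorem, ∮_C f(z) dz = 2πi · (sum of the residues of f at the poles inside |z| = 2).

The denominator factors as (z + 6)*(z + 8), so the singularities of f are simple poles at z = -6, z = -8.
  |-6|² = 36 > 4 = 2², so this pole is outside the contour.
  |-8|² = 64 > 4 = 2², so this pole is outside the contour.

No pole lies inside the contour, so f is analytic on and inside C and the integral is 0 (Cauchy's theorem).

Final answer: 0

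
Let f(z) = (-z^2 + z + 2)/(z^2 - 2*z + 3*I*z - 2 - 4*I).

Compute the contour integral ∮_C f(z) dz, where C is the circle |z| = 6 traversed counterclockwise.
pi*(-6 - 2*I)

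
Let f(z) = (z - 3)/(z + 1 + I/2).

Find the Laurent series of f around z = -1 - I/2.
Put w = z - (-1 - I/2), i.e. z = w - 1 - I/2. The denominator is w, so it suffices to rewrite the numerator in powers of w.

P(z) = z - 3
P(w - 1 - I/2) = -4 - I/2 + w

Dividing each term by w:
  f = (-4 - I/2)/w + 1

Substituting back w = z + 1 + I/2:
  f(z) = (-4 - I/2)/(z + 1 + I/2) + 1

The series is finite because the numerator is a polynomial; the negative powers form the principal part, and the coefficient of 1/(z + 1 + I/2) gives Res(f, -1 - I/2) = -4 - I/2.

Final answer: (-4 - I/2)/(z + 1 + I/2) + 1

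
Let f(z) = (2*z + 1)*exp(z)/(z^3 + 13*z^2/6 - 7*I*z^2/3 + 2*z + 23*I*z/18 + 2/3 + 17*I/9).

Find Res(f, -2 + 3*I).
Write f(z) = P(z)/Q(z) with P(z) = (2*z + 1)*exp(z) and Q(z) = z^3 + 13*z^2/6 - 7*I*z^2/3 + 2*z + 23*I*z/18 + 2/3 + 17*I/9.
The denominator factors as Q(z) = (z + 2/3)*(z + 2 - 3*I)*(z - 1/2 + 2*I/3), so z = -2 + 3*I is a simple zero of Q and P is analytic there; z = -2 + 3*I is therefore a simple pole and
  Res(f, z₀) = P(z₀)/Q'(z₀).

Q'(z) = 3*z^2 + 13*z/3 - 14*I*z/3 + 2 + 23*I/18, so Q'(-2 + 3*I) = -23/3 - 223*I/18.
P(-2 + 3*I) = (-3 + 6*I)*exp(-2 + 3*I).

Res(f, -2 + 3*I) = ((-3 + 6*I)*exp(-2 + 3*I))/(-23/3 - 223*I/18) = (-16632/68773 - 26946*I/68773)*exp(-2 + 3*I)

Final answer: (-16632/68773 - 26946*I/68773)*exp(-2 + 3*I)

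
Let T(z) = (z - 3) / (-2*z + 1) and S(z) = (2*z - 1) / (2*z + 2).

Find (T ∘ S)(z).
(4*z + 7)/(2*z - 4)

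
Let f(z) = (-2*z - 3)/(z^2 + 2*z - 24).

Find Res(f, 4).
-11/10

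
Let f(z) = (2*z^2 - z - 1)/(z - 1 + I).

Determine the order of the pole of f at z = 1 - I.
1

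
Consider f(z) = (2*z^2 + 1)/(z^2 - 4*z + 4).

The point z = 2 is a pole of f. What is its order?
Factor the denominator:
  z^2 - 4*z + 4 = (z - 2)^2

The numerator P(z) = 2*z^2 + 1 has P(2) = 9 ≠ 0, so no factor of (z - 2) cancels.
Near z = 2 we can therefore write f(z) = g(z)/(z - 2)^2 with g analytic at 2 and g(2) ≠ 0 (g is just the numerator).

Hence z = 2 is a pole of order 2.

Final answer: 2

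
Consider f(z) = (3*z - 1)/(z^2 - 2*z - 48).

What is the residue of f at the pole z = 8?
Write f(z) = P(z)/Q(z) with P(z) = 3*z - 1 and Q(z) = z^2 - 2*z - 48.
The denominator factors as Q(z) = (z + 6)*(z - 8), so z = 8 is a simple zero of Q and P is analytic there; z = 8 is therefore a simple pole and
  Res(f, z₀) = P(z₀)/Q'(z₀).

Q'(z) = 2*z - 2, so Q'(8) = 14.
P(8) = 23.

Res(f, 8) = (23)/(14) = 23/14

Final answer: 23/14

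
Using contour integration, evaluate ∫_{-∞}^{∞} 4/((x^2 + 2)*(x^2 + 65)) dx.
Let f(z) = 4/((z^2 + 2)*(z^2 + 65)). The denominator has no real zeros and deg Q - deg P = 4 ≥ 2, so the integral of f over the upper semicircle |z| = R tends to 0 as R → ∞. Closing the contour in the upper half-plane,
  ∫_{-∞}^{∞} f(x) dx = 2πi · Σ Res(f, z_k)  over the poles with Im z_k > 0.

Zeros of the denominator: z^2 + 2 = 0 gives z = ±sqrt(2)*I; z^2 + 65 = 0 gives z = ±sqrt(65)*I.
Upper half-plane: z = sqrt(2)*I, z = sqrt(65)*I (simple).

Each pole is a simple zero of Q(z) = z^4 + 67*z^2 + 130, so Res(f, z₀) = P(z₀)/Q'(z₀) with P(z) = 4, Q'(z) = 4*z^3 + 134*z:
  Res(f, sqrt(2)*I) = (4)/(126*sqrt(2)*I) = -sqrt(2)*I/63
  Res(f, sqrt(65)*I) = (4)/(-126*sqrt(65)*I) = 2*sqrt(65)*I/4095

Sum of residues: I*(-65*sqrt(2) + 2*sqrt(65))/4095
∫_{-∞}^{∞} f(x) dx = 2πi · (I*(-65*sqrt(2) + 2*sqrt(65))/4095) = 2*pi*(-2*sqrt(65) + 65*sqrt(2))/4095

Final answer: 2*pi*(-2*sqrt(65) + 65*sqrt(2))/4095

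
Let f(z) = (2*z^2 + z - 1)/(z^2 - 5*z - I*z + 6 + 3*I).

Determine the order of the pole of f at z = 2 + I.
Factor the denominator:
  z^2 - 5*z - I*z + 6 + 3*I = (z - 2 - I)*(z - 3)

The numerator P(z) = 2*z^2 + z - 1 has P(2 + I) = 7 + 9*I ≠ 0, so no factor of (z - 2 - I) cancels.
Near z = 2 + I we can therefore write f(z) = g(z)/(z - 2 - I) with g analytic at 2 + I and g(2 + I) ≠ 0 (g is the numerator divided by the remaining denominator factors).

Hence z = 2 + I is a pole of order 1.

Final answer: 1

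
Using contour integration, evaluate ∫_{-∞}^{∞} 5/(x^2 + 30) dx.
Let f(z) = 5/(z^2 + 30). The denominator has no real zeros and deg Q - deg P = 2 ≥ 2, so the integral of f over the upper semicircle |z| = R tends to 0 as R → ∞. Closing the contour in the upper half-plane,
  ∫_{-∞}^{∞} f(x) dx = 2πi · Σ Res(f, z_k)  over the poles with Im z_k > 0.

Zeros of the denominator: z^2 + 30 = 0 gives z = ±sqrt(30)*I.
Upper half-plane: z = sqrt(30)*I (simple).

Each pole is a simple zero of Q(z) = z^2 + 30, so Res(f, z₀) = P(z₀)/Q'(z₀) with P(z) = 5, Q'(z) = 2*z:
  Res(f, sqrt(30)*I) = (5)/(2*sqrt(30)*I) = -sqrt(30)*I/12

∫_{-∞}^{∞} f(x) dx = 2πi · (-sqrt(30)*I/12) = sqrt(30)*pi/6

Final answer: sqrt(30)*pi/6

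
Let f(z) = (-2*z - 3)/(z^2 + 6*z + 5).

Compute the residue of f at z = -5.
Write f(z) = P(z)/Q(z) with P(z) = -2*z - 3 and Q(z) = z^2 + 6*z + 5.
The denominator factors as Q(z) = (z + 1)*(z + 5), so z = -5 is a simple zero of Q and P is analytic there; z = -5 is therefore a simple pole and
  Res(f, z₀) = P(z₀)/Q'(z₀).

Q'(z) = 2*z + 6, so Q'(-5) = -4.
P(-5) = 7.

Res(f, -5) = (7)/(-4) = -7/4

Final answer: -7/4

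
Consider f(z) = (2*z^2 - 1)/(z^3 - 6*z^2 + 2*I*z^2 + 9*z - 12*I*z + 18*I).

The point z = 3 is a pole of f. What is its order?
2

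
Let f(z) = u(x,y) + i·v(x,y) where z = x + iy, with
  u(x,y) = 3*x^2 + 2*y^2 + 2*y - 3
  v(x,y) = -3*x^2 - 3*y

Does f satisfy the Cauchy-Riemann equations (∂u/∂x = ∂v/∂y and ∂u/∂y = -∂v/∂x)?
∂u/∂x = 6*x
∂v/∂y = -3
∂u/∂y = 4*y + 2
∂v/∂x = -6*x
∂u/∂x ≠ ∂v/∂y and ∂u/∂y ≠ -∂v/∂x; the Cauchy-Riemann equations are not satisfied, so f is not analytic.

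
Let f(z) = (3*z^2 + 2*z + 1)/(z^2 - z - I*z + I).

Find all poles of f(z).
{I, 1}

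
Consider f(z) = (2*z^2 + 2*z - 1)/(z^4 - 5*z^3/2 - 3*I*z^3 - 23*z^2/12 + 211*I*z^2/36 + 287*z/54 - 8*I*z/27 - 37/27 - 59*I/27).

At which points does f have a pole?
The singularities of f are the zeros of the denominator. Factoring,
  z^4 - 5*z^3/2 - 3*I*z^3 - 23*z^2/12 + 211*I*z^2/36 + 287*z/54 - 8*I*z/27 - 37/27 - 59*I/27 = (z - 1 - I/3)*(z - 3/2 - I/2)*(z + 2/3 - 2*I/3)*(z - 2/3 - 3*I/2)
so the candidates are z = 1 + I/3, z = 3/2 + I/2, z = -2/3 + 2*I/3, z = 2/3 + 3*I/2.

Check the numerator P(z) = 2*z^2 + 2*z - 1 at each one:
  P(1 + I/3) = 25/9 + 2*I ≠ 0, so z = 1 + I/3 is a (simple) pole.
  P(3/2 + I/2) = 6 + 4*I ≠ 0, so z = 3/2 + I/2 is a (simple) pole.
  P(-2/3 + 2*I/3) = -7/3 - 4*I/9 ≠ 0, so z = -2/3 + 2*I/3 is a (simple) pole.
  P(2/3 + 3*I/2) = -59/18 + 7*I ≠ 0, so z = 2/3 + 3*I/2 is a (simple) pole.

Poles of f: {-2/3 + 2*I/3, 2/3 + 3*I/2, 1 + I/3, 3/2 + I/2}

Final answer: {-2/3 + 2*I/3, 2/3 + 3*I/2, 1 + I/3, 3/2 + I/2}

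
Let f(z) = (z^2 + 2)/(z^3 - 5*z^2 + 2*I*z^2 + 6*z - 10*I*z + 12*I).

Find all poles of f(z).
The singularities of f are the zeros of the denominator. Factoring,
  z^3 - 5*z^2 + 2*I*z^2 + 6*z - 10*I*z + 12*I = (z - 3)*(z + 2*I)*(z - 2)
so the candidates are z = 3, z = -2*I, z = 2.

Check the numerator P(z) = z^2 + 2 at each one:
  P(3) = 11 ≠ 0, so z = 3 is a (simple) pole.
  P(-2*I) = -2 ≠ 0, so z = -2*I is a (simple) pole.
  P(2) = 6 ≠ 0, so z = 2 is a (simple) pole.

Poles of f: {-2*I, 2, 3}

Final answer: {-2*I, 2, 3}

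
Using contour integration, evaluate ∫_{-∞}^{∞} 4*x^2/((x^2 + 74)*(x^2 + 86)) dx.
pi*(-sqrt(74) + sqrt(86))/3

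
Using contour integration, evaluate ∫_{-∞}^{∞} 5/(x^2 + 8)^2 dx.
Let f(z) = 5/(z^2 + 8)^2. The denominator has no real zeros and deg Q - deg P = 4 ≥ 2, so the integral of f over the upper semicircle |z| = R tends to 0 as R → ∞. Closing the contour in the upper half-plane,
  ∫_{-∞}^{∞} f(x) dx = 2πi · Σ Res(f, z_k)  over the poles with Im z_k > 0.

Zeros of the denominator: z^2 + 8 = 0 gives z = ±2*sqrt(2)*I.
Upper half-plane: z = 2*sqrt(2)*I (a pole of order 2).

Write f(z) = g(z)/(z - 2*sqrt(2)*I)^2 with g(z) = 5/(z + 2*sqrt(2)*I)^2. For a double pole, Res(f, z₀) = g'(z₀):
  g'(z) = -10/(z + 2*sqrt(2)*I)^3
  Res(f, 2*sqrt(2)*I) = g'(2*sqrt(2)*I) = -5*sqrt(2)*I/128

∫_{-∞}^{∞} f(x) dx = 2πi · (-5*sqrt(2)*I/128) = 5*sqrt(2)*pi/64

Final answer: 5*sqrt(2)*pi/64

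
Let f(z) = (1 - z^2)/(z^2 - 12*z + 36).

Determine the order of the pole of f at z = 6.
Factor the denominator:
  z^2 - 12*z + 36 = (z - 6)^2

The numerator P(z) = 1 - z^2 has P(6) = -35 ≠ 0, so no factor of (z - 6) cancels.
Near z = 6 we can therefore write f(z) = g(z)/(z - 6)^2 with g analytic at 6 and g(6) ≠ 0 (g is just the numerator).

Hence z = 6 is a pole of order 2.

Final answer: 2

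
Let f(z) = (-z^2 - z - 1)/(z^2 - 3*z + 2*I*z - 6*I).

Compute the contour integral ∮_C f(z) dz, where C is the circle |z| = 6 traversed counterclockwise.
By the residue theorem, ∮_C f(z) dz = 2πi · (sum of the residues of f at the poles inside |z| = 6).

The denominator factors as (z - 3)*(z + 2*I), so the singularities of f are simple poles at z = 3, z = -2*I.
  |3|² = 9 < 36 = 6², so this pole is inside the contour.
  |-2*I|² = 4 < 36 = 6², so this pole is inside the contour.

With P(z) = -z^2 - z - 1 and Q(z) = z^2 - 3*z + 2*I*z - 6*I, each pole is simple, so Res(f, z₀) = P(z₀)/Q'(z₀) with Q'(z) = 2*z - 3 + 2*I.
  Res(f, 3) = P(3)/Q'(3) = (-13)/(3 + 2*I) = -3 + 2*I
  Res(f, -2*I) = P(-2*I)/Q'(-2*I) = (3 + 2*I)/(-3 - 2*I) = -1

Sum of residues inside C: -4 + 2*I
∮_C f(z) dz = 2πi · (-4 + 2*I) = pi*(-4 - 8*I)

Final answer: pi*(-4 - 8*I)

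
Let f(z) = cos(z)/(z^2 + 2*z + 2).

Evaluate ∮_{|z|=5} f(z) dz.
By the residue theorem, ∮_C f(z) dz = 2πi · (sum of the residues of f at the poles inside |z| = 5).

The denominator factors as (z + 1 + I)*(z + 1 - I), so the singularities of f are simple poles at z = -1 - I, z = -1 + I.
  |-1 - I|² = 2 < 25 = 5², so this pole is inside the contour.
  |-1 + I|² = 2 < 25 = 5², so this pole is inside the contour.

With P(z) = cos(z) and Q(z) = z^2 + 2*z + 2, each pole is simple, so Res(f, z₀) = P(z₀)/Q'(z₀) with Q'(z) = 2*z + 2.
  Res(f, -1 - I) = P(-1 - I)/Q'(-1 - I) = (cos(1 + I))/(-2*I) = I*cos(1 + I)/2
  Res(f, -1 + I) = P(-1 + I)/Q'(-1 + I) = (cos(1 - I))/(2*I) = -I*cos(1 - I)/2

Sum of residues inside C: -I*cos(1 - I)/2 + I*cos(1 + I)/2
∮_C f(z) dz = 2πi · (-I*cos(1 - I)/2 + I*cos(1 + I)/2) = -pi*cos(1 + I) + pi*cos(1 - I)

Final answer: -pi*cos(1 + I) + pi*cos(1 - I)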